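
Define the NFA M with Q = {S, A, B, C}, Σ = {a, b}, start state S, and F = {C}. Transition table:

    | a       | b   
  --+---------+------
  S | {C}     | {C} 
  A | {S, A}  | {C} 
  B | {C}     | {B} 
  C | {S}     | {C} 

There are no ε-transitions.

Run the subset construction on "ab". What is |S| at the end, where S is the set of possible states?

1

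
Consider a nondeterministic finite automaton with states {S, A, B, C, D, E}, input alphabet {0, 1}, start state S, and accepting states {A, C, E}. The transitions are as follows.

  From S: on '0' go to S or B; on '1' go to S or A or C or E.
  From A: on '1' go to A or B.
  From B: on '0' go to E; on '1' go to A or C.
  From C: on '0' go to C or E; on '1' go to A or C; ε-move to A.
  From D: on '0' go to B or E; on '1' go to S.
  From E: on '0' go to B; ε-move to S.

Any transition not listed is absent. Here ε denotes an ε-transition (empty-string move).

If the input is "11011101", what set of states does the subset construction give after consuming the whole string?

{S, A, B, C, E}

Start in {S}.
Read '1': S→{S, A, C, E}; now {S, A, C, E}.
Read '1': S→{S, A, C, E}, A→{A, B}, C→{A, C}, E→∅; now {S, A, B, C, E}.
Read '0': S→{S, B}, A→∅, B→{E}, C→{C, E}, E→{B}; union {S, B, C, E}; ε-closure = {S, A, B, C, E}.
Read '1': S→{S, A, C, E}, A→{A, B}, B→{A, C}, C→{A, C}, E→∅; now {S, A, B, C, E}.
Read '1': S→{S, A, C, E}, A→{A, B}, B→{A, C}, C→{A, C}, E→∅; now {S, A, B, C, E}.
Read '1': S→{S, A, C, E}, A→{A, B}, B→{A, C}, C→{A, C}, E→∅; now {S, A, B, C, E}.
Read '0': S→{S, B}, A→∅, B→{E}, C→{C, E}, E→{B}; union {S, B, C, E}; ε-closure = {S, A, B, C, E}.
Read '1': S→{S, A, C, E}, A→{A, B}, B→{A, C}, C→{A, C}, E→∅; now {S, A, B, C, E}.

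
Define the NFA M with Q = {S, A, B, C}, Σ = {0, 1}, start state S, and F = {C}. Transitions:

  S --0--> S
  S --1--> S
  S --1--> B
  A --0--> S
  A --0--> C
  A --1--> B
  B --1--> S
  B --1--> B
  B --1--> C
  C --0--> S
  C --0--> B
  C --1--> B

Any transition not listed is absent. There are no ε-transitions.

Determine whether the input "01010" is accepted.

No

Start in {S}.
Read '0': S→{S}; now {S}.
Read '1': S→{S, B}; now {S, B}.
Read '0': S→{S}, B→∅; now {S}.
Read '1': S→{S, B}; now {S, B}.
Read '0': S→{S}, B→∅; now {S}.
The final set {S} contains no accepting state.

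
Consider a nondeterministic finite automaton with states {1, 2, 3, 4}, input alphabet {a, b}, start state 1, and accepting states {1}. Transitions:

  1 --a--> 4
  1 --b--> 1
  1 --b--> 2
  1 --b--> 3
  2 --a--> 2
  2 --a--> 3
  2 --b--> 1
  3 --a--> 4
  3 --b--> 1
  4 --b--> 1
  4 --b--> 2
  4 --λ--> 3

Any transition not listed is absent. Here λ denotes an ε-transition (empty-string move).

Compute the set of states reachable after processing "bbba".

{2, 3, 4}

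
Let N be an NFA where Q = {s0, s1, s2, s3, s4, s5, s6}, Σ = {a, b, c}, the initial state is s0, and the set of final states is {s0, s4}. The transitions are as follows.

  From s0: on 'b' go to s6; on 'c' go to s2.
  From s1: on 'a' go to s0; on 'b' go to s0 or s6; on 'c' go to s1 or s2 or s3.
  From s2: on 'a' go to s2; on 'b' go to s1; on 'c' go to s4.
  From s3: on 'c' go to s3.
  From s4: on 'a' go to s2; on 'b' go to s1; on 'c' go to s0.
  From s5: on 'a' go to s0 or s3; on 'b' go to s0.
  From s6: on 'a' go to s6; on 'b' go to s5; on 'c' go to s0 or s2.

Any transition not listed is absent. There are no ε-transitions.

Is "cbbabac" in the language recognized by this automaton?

Start in {s0}.
Read 'c': {s0} → {s2}.
Read 'b': {s2} → {s1}.
Read 'b': {s1} → {s0, s6}.
Read 'a': {s0, s6} → {s6}.
Read 'b': {s6} → {s5}.
Read 'a': {s5} → {s0, s3}.
Read 'c': {s0, s3} → {s2, s3}.
The final set {s2, s3} contains no accepting state.

No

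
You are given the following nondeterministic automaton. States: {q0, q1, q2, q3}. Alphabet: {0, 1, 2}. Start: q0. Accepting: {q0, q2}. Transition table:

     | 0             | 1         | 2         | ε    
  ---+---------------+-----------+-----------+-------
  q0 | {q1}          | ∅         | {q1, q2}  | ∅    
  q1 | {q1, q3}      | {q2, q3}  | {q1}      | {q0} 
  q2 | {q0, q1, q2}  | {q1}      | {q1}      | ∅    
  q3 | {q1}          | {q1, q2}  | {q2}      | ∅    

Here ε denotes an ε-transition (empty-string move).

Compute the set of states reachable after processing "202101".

{q0, q1, q2, q3}

Start in {q0}.
Read '2': q0→{q1, q2}; union {q1, q2}; ε-closure = {q0, q1, q2}.
Read '0': q0→{q1}, q1→{q1, q3}, q2→{q0, q1, q2}; now {q0, q1, q2, q3}.
Read '2': q0→{q1, q2}, q1→{q1}, q2→{q1}, q3→{q2}; union {q1, q2}; ε-closure = {q0, q1, q2}.
Read '1': q0→∅, q1→{q2, q3}, q2→{q1}; union {q1, q2, q3}; ε-closure = {q0, q1, q2, q3}.
Read '0': q0→{q1}, q1→{q1, q3}, q2→{q0, q1, q2}, q3→{q1}; now {q0, q1, q2, q3}.
Read '1': q0→∅, q1→{q2, q3}, q2→{q1}, q3→{q1, q2}; union {q1, q2, q3}; ε-closure = {q0, q1, q2, q3}.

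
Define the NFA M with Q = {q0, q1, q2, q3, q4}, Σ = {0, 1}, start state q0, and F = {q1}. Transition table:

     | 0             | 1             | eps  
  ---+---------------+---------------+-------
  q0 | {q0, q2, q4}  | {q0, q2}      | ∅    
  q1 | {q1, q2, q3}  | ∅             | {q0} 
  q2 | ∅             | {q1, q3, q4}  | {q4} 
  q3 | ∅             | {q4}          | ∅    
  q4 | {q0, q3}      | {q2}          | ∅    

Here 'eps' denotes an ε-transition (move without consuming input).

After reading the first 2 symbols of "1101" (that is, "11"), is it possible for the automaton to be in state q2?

Start in {q0}.
Read '1': q0→{q0, q2}; union {q0, q2}; ε-closure = {q0, q2, q4}.
Read '1': q0→{q0, q2}, q2→{q1, q3, q4}, q4→{q2}; now {q0, q1, q2, q3, q4}.
State q2 is in {q0, q1, q2, q3, q4}.

Yes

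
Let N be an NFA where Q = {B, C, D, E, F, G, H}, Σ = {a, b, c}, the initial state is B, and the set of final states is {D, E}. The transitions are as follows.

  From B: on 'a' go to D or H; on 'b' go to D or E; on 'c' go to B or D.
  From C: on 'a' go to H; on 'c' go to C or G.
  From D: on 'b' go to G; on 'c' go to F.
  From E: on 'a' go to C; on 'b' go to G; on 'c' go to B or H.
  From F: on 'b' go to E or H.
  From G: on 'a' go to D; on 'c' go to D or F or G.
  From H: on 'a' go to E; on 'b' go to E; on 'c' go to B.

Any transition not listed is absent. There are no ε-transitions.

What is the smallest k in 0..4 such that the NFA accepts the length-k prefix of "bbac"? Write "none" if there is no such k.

1

Start in {B}.
Read 'b': {B} → {D, E}.
None of the earlier sets intersect F, but {D, E} does.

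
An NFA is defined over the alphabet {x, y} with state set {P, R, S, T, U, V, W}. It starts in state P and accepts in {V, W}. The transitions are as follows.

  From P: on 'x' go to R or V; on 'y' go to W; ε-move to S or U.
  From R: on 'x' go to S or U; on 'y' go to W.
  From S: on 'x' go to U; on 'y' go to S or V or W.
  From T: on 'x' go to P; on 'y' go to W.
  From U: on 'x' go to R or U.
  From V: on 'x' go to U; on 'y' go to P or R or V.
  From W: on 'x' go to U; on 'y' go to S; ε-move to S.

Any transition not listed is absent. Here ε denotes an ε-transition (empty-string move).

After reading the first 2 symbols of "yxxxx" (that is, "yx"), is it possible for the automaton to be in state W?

No

Start: ε-closure({P}) = {P, S, U}.
Read 'y': P→{W}, S→{S, V, W}, U→∅; now {S, V, W}.
Read 'x': S→{U}, V→{U}, W→{U}; now {U}.
State W is not in {U}.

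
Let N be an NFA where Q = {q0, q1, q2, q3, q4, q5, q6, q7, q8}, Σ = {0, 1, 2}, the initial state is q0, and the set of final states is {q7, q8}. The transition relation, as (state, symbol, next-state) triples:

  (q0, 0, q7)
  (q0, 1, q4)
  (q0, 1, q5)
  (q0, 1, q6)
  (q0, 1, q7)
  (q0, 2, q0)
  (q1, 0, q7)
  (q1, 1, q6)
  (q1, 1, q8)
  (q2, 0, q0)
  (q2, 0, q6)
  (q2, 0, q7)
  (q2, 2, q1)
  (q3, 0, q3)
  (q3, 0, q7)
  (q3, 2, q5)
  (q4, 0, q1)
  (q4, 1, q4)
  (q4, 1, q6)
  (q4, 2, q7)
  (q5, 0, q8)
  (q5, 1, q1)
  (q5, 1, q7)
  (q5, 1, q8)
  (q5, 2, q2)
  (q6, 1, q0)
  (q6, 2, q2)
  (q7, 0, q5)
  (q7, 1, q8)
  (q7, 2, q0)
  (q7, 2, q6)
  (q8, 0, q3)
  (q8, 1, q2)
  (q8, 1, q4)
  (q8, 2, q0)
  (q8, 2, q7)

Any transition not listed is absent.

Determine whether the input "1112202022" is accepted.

Start in {q0}.
Read '1': {q0} → {q4, q5, q6, q7}.
Read '1': {q4, q5, q6, q7} → {q0, q1, q4, q6, q7, q8}.
Read '1': {q0, q1, q4, q6, q7, q8} → {q0, q2, q4, q5, q6, q7, q8}.
Read '2': {q0, q2, q4, q5, q6, q7, q8} → {q0, q1, q2, q6, q7}.
Read '2': {q0, q1, q2, q6, q7} → {q0, q1, q2, q6}.
Read '0': {q0, q1, q2, q6} → {q0, q6, q7}.
Read '2': {q0, q6, q7} → {q0, q2, q6}.
Read '0': {q0, q2, q6} → {q0, q6, q7}.
Read '2': {q0, q6, q7} → {q0, q2, q6}.
Read '2': {q0, q2, q6} → {q0, q1, q2}.
The final set {q0, q1, q2} contains no accepting state.

No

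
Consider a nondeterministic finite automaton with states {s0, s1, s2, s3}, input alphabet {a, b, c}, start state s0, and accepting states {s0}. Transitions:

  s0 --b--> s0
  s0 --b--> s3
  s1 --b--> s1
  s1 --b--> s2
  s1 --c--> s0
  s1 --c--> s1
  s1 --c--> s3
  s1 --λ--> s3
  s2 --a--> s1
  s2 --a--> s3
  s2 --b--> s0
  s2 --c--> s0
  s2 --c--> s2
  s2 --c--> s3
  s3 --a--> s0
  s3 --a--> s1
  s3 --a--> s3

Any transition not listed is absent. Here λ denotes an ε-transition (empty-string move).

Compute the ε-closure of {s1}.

{s1, s3}

Begin with {s1}.
ε-move s1 → s3; add s3.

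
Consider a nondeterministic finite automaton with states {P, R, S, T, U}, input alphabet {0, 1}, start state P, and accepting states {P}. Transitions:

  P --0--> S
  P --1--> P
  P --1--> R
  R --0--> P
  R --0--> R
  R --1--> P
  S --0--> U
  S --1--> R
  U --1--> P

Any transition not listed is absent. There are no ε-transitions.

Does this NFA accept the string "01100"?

Start in {P}.
Read '0': {P} → {S}.
Read '1': {S} → {R}.
Read '1': {R} → {P}.
Read '0': {P} → {S}.
Read '0': {S} → {U}.
The final set {U} contains no accepting state.

No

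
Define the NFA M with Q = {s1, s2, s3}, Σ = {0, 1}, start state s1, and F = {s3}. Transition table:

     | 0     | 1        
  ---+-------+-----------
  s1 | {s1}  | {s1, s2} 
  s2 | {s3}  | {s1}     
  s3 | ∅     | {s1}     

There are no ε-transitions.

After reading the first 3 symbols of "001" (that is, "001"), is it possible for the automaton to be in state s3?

No

Start in {s1}.
Read '0': s1→{s1}; now {s1}.
Read '0': s1→{s1}; now {s1}.
Read '1': s1→{s1, s2}; now {s1, s2}.
State s3 is not in {s1, s2}.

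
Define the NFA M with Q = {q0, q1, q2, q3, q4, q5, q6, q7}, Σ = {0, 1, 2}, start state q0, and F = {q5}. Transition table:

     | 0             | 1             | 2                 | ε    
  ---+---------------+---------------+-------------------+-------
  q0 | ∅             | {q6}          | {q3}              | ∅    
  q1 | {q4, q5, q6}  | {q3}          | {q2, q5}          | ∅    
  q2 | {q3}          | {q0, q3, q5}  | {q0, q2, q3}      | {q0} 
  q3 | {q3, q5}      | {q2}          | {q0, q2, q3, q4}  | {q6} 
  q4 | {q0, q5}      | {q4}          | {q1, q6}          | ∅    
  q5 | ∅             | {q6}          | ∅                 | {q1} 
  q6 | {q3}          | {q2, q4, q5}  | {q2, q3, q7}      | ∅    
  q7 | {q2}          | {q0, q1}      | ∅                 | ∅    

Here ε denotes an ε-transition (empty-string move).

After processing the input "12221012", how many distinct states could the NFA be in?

8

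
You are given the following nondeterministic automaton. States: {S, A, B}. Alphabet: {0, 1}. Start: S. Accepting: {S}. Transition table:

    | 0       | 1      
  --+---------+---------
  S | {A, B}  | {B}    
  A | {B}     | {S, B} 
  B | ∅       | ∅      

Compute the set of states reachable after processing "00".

Start in {S}.
Read '0': S→{A, B}; now {A, B}.
Read '0': A→{B}, B→∅; now {B}.

{B}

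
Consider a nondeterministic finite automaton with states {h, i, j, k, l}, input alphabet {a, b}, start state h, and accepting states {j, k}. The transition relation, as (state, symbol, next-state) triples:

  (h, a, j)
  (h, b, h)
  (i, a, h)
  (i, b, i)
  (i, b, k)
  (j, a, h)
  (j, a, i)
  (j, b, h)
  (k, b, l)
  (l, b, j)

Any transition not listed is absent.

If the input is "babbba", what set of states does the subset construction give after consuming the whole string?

{j}

Start in {h}.
Read 'b': h→{h}; now {h}.
Read 'a': h→{j}; now {j}.
Read 'b': j→{h}; now {h}.
Read 'b': h→{h}; now {h}.
Read 'b': h→{h}; now {h}.
Read 'a': h→{j}; now {j}.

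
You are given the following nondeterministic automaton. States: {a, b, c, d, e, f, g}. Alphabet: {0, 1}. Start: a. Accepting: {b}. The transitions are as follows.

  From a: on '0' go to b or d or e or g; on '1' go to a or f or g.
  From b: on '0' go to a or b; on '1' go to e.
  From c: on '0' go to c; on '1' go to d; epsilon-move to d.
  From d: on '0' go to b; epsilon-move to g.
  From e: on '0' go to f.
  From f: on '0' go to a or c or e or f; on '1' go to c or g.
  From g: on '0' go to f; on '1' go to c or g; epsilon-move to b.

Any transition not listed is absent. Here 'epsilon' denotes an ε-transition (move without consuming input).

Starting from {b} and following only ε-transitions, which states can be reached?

{b}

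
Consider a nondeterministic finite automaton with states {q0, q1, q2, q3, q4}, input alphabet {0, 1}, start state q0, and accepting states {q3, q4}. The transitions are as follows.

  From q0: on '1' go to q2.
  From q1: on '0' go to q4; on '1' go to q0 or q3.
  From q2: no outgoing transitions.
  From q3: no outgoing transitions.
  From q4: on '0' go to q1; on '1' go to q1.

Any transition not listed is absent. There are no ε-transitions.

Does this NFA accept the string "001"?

Start in {q0}.
Read '0': {q0} → ∅.
The set is empty and remains empty for the remaining 2 symbols.
The final set ∅ contains no accepting state.

No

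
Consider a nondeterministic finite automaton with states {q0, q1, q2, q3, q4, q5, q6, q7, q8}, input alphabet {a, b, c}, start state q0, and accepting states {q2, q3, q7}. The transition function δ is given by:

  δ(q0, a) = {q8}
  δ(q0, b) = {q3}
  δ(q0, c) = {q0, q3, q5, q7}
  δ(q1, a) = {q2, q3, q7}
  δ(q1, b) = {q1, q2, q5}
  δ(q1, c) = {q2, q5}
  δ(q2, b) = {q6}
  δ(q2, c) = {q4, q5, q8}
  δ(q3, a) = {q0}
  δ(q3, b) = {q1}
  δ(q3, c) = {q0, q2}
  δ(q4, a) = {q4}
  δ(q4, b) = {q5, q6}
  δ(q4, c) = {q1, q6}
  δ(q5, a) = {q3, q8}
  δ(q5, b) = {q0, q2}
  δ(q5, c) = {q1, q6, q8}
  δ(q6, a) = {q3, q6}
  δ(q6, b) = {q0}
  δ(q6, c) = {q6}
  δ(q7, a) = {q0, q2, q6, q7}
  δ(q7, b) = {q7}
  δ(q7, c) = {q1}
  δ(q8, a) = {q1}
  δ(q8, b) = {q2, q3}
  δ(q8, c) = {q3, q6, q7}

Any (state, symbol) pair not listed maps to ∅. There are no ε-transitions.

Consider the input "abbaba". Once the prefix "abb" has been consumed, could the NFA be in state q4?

No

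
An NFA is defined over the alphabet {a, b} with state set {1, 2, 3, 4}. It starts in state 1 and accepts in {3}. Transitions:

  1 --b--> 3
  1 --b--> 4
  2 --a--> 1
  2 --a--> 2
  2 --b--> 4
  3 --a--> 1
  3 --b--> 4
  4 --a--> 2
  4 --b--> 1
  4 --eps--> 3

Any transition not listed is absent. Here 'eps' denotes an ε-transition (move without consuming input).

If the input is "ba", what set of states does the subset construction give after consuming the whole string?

Start in {1}.
Read 'b': 1→{3, 4}; now {3, 4}.
Read 'a': 3→{1}, 4→{2}; now {1, 2}.

{1, 2}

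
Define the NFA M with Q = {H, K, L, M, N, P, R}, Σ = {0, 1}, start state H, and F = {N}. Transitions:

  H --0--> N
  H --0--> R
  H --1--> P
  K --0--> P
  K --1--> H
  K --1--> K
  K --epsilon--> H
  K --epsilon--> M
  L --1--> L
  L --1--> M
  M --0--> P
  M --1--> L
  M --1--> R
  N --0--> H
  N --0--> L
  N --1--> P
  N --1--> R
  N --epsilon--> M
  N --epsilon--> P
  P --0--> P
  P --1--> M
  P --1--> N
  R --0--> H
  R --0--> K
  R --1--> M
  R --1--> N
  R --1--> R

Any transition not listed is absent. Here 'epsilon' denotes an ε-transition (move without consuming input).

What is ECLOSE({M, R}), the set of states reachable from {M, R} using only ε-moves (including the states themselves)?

Begin with {M, R}.
No ε-moves leave this set, so the closure equals the set itself.

{M, R}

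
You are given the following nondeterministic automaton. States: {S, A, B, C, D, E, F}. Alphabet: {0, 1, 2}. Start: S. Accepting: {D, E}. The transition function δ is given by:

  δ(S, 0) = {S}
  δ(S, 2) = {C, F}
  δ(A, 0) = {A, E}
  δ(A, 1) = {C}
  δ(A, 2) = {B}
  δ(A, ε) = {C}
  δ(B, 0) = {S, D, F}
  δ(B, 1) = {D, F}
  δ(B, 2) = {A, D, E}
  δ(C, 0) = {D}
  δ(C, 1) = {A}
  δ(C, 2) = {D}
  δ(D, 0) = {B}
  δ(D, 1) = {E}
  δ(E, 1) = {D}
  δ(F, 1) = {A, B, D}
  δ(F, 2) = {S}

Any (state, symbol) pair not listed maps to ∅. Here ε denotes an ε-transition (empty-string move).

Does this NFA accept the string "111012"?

No

Start in {S}.
Read '1': {S} → ∅.
The set is empty and remains empty for the remaining 5 symbols.
The final set ∅ contains no accepting state.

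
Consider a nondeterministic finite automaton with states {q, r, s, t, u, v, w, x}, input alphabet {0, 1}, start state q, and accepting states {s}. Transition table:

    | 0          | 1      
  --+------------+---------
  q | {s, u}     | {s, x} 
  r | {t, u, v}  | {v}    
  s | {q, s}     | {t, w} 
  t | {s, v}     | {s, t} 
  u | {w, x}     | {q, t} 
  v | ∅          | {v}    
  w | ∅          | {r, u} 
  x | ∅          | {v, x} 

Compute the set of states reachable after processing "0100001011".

{q, r, s, t, u, v, w, x}

Start in {q}.
Read '0': q→{s, u}; now {s, u}.
Read '1': s→{t, w}, u→{q, t}; now {q, t, w}.
Read '0': q→{s, u}, t→{s, v}, w→∅; now {s, u, v}.
Read '0': s→{q, s}, u→{w, x}, v→∅; now {q, s, w, x}.
Read '0': q→{s, u}, s→{q, s}, w→∅, x→∅; now {q, s, u}.
Read '0': q→{s, u}, s→{q, s}, u→{w, x}; now {q, s, u, w, x}.
Read '1': q→{s, x}, s→{t, w}, u→{q, t}, w→{r, u}, x→{v, x}; now {q, r, s, t, u, v, w, x}.
Read '0': q→{s, u}, r→{t, u, v}, s→{q, s}, t→{s, v}, u→{w, x}, v→∅, w→∅, x→∅; now {q, s, t, u, v, w, x}.
Read '1': q→{s, x}, s→{t, w}, t→{s, t}, u→{q, t}, v→{v}, w→{r, u}, x→{v, x}; now {q, r, s, t, u, v, w, x}.
Read '1': q→{s, x}, r→{v}, s→{t, w}, t→{s, t}, u→{q, t}, v→{v}, w→{r, u}, x→{v, x}; now {q, r, s, t, u, v, w, x}.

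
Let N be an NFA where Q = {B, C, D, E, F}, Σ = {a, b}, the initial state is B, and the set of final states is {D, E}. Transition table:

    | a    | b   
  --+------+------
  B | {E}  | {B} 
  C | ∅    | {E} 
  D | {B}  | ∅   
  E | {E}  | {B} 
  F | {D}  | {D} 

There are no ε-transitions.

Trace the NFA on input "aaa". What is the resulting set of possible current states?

Start in {B}.
Read 'a': B→{E}; now {E}.
Read 'a': E→{E}; now {E}.
Read 'a': E→{E}; now {E}.

{E}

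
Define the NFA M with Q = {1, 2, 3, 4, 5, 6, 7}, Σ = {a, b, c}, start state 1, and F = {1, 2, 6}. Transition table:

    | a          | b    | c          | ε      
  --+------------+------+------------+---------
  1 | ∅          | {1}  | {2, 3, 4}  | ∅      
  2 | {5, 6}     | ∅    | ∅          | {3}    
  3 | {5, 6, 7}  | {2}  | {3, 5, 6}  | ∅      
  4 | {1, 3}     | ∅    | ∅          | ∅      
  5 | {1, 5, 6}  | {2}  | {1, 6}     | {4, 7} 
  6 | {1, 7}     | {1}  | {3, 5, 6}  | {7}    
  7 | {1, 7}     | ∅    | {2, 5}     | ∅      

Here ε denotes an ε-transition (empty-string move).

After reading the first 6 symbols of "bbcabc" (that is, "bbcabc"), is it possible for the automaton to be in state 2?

Yes

Start in {1}.
Read 'b': {1} → {1}.
Read 'b': {1} → {1}.
Read 'c': {1} → {2, 3, 4}.
Read 'a': {2, 3, 4} → {1, 3, 4, 5, 6, 7}.
Read 'b': {1, 3, 4, 5, 6, 7} → {1, 2, 3}.
Read 'c': {1, 2, 3} → {2, 3, 4, 5, 6, 7}.
State 2 is in {2, 3, 4, 5, 6, 7}.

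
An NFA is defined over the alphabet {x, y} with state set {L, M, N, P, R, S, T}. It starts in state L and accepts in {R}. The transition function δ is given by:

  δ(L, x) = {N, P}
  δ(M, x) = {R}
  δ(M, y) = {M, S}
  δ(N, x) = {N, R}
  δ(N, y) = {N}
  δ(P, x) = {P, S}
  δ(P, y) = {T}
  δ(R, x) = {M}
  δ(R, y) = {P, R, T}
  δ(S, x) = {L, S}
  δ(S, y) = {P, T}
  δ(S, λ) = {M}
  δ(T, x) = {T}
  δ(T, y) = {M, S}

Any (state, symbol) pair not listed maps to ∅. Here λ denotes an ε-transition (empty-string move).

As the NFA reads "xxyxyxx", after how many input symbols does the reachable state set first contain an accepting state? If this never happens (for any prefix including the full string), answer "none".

Start in {L}.
Read 'x': {L} → {N, P}.
Read 'x': {N, P} → {M, N, P, R, S}.
None of the earlier sets intersect F, but {M, N, P, R, S} does.

2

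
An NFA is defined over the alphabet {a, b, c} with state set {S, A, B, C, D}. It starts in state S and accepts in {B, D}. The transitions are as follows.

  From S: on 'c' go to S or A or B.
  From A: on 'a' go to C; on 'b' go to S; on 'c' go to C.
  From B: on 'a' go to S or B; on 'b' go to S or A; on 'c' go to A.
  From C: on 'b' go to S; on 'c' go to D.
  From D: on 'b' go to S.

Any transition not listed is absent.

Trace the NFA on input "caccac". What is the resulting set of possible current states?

{S, A, B, D}

Start in {S}.
Read 'c': {S} → {S, A, B}.
Read 'a': {S, A, B} → {S, B, C}.
Read 'c': {S, B, C} → {S, A, B, D}.
Read 'c': {S, A, B, D} → {S, A, B, C}.
Read 'a': {S, A, B, C} → {S, B, C}.
Read 'c': {S, B, C} → {S, A, B, D}.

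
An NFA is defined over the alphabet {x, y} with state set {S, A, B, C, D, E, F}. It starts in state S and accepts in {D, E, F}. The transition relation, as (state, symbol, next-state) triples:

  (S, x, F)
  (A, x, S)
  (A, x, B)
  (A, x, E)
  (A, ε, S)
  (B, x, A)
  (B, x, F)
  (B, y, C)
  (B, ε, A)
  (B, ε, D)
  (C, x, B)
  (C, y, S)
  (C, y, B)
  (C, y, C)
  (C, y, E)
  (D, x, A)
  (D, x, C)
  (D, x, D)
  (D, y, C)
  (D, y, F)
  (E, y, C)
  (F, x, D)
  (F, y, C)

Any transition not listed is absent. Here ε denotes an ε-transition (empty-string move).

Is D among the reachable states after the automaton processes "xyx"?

Yes

Start in {S}.
Read 'x': S→{F}; now {F}.
Read 'y': F→{C}; now {C}.
Read 'x': C→{B}; union {B}; ε-closure = {S, A, B, D}.
State D is in {S, A, B, D}.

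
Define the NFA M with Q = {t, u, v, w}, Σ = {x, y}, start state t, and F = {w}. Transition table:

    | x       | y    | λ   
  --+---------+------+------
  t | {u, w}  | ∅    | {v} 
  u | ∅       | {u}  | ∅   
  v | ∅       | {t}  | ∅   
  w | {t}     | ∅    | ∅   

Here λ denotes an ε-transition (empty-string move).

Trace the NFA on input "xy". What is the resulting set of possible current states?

Start: ε-closure({t}) = {t, v}.
Read 'x': t→{u, w}, v→∅; now {u, w}.
Read 'y': u→{u}, w→∅; now {u}.

{u}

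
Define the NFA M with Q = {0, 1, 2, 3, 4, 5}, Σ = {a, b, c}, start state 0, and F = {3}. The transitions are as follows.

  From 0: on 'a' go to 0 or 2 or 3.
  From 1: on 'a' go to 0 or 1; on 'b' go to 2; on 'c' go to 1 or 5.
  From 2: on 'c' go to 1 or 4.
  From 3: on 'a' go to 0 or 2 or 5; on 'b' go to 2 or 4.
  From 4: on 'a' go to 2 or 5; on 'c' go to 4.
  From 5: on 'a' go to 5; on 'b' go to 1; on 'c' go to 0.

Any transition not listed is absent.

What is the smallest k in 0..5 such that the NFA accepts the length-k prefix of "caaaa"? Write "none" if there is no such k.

Start in {0}.
Read 'c': 0→∅; now ∅.
The set is empty and remains empty for the remaining 4 symbols.
No reachable set along the way intersects F.

none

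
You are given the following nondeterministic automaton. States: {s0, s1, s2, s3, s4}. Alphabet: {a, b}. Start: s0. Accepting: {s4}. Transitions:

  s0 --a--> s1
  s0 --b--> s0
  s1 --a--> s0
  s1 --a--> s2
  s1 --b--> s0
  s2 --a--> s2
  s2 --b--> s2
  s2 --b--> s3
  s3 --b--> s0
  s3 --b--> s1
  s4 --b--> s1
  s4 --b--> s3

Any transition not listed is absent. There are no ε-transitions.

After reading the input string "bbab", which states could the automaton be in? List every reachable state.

{s0}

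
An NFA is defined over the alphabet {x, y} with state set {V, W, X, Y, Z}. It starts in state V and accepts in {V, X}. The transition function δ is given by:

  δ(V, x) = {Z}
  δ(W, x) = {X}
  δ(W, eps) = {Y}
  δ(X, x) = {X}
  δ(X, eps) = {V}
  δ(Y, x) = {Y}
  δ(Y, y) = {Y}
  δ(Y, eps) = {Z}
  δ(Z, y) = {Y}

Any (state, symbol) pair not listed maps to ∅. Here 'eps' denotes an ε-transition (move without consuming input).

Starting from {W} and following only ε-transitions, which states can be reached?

Begin with {W}.
ε-move W → Y; add Y.
ε-move Y → Z; add Z.

{W, Y, Z}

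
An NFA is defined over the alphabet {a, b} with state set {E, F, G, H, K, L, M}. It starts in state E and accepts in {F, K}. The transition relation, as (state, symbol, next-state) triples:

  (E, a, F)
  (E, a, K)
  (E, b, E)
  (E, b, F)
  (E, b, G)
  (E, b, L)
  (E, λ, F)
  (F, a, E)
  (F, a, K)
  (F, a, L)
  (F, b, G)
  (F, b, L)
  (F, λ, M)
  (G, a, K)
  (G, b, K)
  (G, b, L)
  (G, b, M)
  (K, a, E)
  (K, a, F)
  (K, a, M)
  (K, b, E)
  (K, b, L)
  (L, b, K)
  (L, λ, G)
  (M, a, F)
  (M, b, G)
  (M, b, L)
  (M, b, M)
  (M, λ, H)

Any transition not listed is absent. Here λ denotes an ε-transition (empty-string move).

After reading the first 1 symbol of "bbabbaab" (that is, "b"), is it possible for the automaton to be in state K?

Start: ε-closure({E}) = {E, F, H, M}.
Read 'b': {E, F, H, M} → {E, F, G, H, L, M}.
State K is not in {E, F, G, H, L, M}.

No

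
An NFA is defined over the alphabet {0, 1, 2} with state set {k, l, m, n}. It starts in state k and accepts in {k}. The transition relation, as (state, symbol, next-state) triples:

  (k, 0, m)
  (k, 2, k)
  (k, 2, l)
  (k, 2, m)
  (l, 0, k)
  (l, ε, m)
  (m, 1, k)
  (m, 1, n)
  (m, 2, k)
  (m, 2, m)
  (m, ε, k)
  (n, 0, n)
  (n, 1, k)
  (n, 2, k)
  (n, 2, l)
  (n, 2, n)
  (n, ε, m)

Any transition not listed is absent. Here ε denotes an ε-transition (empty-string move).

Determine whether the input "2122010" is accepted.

Start in {k}.
Read '2': {k} → {k, l, m}.
Read '1': {k, l, m} → {k, m, n}.
Read '2': {k, m, n} → {k, l, m, n}.
Read '2': {k, l, m, n} → {k, l, m, n}.
Read '0': {k, l, m, n} → {k, m, n}.
Read '1': {k, m, n} → {k, m, n}.
Read '0': {k, m, n} → {k, m, n}.
The final set {k, m, n} contains the accepting state k.

Yes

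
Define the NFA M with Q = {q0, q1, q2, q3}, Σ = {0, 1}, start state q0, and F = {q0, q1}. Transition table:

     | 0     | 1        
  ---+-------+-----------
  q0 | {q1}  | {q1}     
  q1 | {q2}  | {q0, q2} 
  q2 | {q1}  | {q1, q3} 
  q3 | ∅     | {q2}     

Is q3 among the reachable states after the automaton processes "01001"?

Yes

Start in {q0}.
Read '0': {q0} → {q1}.
Read '1': {q1} → {q0, q2}.
Read '0': {q0, q2} → {q1}.
Read '0': {q1} → {q2}.
Read '1': {q2} → {q1, q3}.
State q3 is in {q1, q3}.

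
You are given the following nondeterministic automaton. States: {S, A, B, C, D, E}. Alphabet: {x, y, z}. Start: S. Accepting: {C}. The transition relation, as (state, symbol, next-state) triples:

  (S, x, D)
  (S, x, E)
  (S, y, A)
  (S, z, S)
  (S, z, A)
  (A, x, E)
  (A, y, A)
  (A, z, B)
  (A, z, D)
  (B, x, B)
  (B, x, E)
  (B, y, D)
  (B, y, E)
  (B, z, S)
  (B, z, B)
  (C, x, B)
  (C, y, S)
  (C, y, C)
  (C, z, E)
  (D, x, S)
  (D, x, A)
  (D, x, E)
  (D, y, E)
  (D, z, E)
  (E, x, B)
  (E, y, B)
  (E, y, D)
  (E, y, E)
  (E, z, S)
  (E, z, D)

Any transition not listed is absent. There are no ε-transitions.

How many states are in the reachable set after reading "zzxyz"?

4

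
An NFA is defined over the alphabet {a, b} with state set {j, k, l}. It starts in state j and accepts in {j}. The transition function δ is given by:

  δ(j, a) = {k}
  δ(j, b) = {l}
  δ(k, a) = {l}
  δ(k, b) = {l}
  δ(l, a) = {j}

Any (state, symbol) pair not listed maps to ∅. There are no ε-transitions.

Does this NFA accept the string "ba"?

Start in {j}.
Read 'b': {j} → {l}.
Read 'a': {l} → {j}.
The final set {j} contains the accepting state j.

Yes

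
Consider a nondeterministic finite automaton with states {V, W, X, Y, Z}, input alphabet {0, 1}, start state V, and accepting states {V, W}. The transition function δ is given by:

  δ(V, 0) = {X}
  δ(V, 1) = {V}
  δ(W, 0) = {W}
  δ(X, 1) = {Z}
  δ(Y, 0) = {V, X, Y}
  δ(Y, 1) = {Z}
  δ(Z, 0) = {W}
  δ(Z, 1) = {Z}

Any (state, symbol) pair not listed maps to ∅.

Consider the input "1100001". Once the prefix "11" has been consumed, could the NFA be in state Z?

Start in {V}.
Read '1': {V} → {V}.
Read '1': {V} → {V}.
State Z is not in {V}.

No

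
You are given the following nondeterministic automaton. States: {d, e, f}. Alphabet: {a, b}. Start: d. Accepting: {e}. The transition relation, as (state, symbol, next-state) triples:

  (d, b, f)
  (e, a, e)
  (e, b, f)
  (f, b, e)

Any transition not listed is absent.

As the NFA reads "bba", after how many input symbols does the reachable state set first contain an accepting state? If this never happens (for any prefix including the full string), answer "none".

2

Start in {d}.
Read 'b': d→{f}; now {f}.
Read 'b': f→{e}; now {e}.
None of the earlier sets intersect F, but {e} does.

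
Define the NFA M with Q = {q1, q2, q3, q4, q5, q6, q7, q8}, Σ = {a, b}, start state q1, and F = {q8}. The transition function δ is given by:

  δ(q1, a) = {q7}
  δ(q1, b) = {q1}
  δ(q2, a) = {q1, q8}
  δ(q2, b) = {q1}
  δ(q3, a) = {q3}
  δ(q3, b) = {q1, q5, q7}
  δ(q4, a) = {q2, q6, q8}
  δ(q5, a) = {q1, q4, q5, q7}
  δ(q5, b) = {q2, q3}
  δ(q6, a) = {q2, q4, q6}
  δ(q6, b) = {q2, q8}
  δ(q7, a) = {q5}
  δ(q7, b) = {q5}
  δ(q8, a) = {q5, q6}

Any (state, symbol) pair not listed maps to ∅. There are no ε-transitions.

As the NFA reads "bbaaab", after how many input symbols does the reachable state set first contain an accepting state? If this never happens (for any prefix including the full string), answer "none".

Start in {q1}.
Read 'b': q1→{q1}; now {q1}.
Read 'b': q1→{q1}; now {q1}.
Read 'a': q1→{q7}; now {q7}.
Read 'a': q7→{q5}; now {q5}.
Read 'a': q5→{q1, q4, q5, q7}; now {q1, q4, q5, q7}.
Read 'b': q1→{q1}, q4→∅, q5→{q2, q3}, q7→{q5}; now {q1, q2, q3, q5}.
No reachable set along the way intersects F.

none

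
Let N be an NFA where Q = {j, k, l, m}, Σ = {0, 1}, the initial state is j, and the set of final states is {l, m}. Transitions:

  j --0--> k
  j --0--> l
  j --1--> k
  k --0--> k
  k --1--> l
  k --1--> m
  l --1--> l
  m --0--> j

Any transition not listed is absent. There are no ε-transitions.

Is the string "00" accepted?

Start in {j}.
Read '0': j→{k, l}; now {k, l}.
Read '0': k→{k}, l→∅; now {k}.
The final set {k} contains no accepting state.

No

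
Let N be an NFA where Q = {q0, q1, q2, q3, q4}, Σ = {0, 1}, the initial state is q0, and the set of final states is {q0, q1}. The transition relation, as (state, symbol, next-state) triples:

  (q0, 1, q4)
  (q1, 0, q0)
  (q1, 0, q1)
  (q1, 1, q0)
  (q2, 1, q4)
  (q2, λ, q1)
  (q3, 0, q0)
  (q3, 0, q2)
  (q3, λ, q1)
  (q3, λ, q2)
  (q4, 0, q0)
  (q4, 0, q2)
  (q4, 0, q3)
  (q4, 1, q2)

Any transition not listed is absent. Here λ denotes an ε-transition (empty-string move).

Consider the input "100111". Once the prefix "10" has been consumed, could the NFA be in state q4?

No

Start in {q0}.
Read '1': {q0} → {q4}.
Read '0': {q4} → {q0, q1, q2, q3}.
State q4 is not in {q0, q1, q2, q3}.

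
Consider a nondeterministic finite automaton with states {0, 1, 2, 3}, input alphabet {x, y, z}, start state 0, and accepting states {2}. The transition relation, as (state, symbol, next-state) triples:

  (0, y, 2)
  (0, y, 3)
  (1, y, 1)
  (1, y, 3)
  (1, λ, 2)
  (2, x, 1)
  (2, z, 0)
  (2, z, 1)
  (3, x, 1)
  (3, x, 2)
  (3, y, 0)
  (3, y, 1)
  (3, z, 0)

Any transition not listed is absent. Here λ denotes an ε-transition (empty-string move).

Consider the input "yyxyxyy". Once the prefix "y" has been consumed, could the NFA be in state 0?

Start in {0}.
Read 'y': 0→{2, 3}; now {2, 3}.
State 0 is not in {2, 3}.

No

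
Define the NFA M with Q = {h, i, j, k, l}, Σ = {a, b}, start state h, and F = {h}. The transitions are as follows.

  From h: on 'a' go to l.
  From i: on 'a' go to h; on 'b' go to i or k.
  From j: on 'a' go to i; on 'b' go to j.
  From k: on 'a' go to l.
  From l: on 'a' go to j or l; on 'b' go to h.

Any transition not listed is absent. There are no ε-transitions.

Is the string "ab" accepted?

Yes

Start in {h}.
Read 'a': {h} → {l}.
Read 'b': {l} → {h}.
The final set {h} contains the accepting state h.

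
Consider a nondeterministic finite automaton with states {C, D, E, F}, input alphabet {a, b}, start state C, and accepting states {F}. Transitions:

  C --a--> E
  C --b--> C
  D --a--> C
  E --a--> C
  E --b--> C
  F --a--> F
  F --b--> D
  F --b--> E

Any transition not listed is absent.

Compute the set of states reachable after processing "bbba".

Start in {C}.
Read 'b': C→{C}; now {C}.
Read 'b': C→{C}; now {C}.
Read 'b': C→{C}; now {C}.
Read 'a': C→{E}; now {E}.

{E}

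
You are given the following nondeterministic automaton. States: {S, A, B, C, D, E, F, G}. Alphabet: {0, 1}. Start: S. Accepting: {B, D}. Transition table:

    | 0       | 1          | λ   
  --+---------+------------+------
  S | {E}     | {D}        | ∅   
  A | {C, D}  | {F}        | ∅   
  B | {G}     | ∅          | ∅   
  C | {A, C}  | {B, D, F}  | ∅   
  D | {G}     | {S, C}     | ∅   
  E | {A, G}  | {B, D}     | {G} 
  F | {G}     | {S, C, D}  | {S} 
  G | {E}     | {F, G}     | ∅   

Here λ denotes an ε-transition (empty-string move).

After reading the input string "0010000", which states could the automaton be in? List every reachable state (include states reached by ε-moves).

Start in {S}.
Read '0': {S} → {E, G}.
Read '0': {E, G} → {A, E, G}.
Read '1': {A, E, G} → {S, B, D, F, G}.
Read '0': {S, B, D, F, G} → {E, G}.
Read '0': {E, G} → {A, E, G}.
Read '0': {A, E, G} → {A, C, D, E, G}.
Read '0': {A, C, D, E, G} → {A, C, D, E, G}.

{A, C, D, E, G}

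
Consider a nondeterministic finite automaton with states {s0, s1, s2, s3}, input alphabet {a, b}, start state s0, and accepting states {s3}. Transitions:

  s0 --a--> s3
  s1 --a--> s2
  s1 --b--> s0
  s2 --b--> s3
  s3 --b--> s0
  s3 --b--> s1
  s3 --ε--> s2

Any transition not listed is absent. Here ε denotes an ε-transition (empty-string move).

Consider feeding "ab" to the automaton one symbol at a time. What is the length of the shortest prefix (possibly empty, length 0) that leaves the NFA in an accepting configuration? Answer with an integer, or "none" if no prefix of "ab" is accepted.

Start in {s0}.
Read 'a': s0→{s3}; union {s3}; ε-closure = {s2, s3}.
None of the earlier sets intersect F, but {s2, s3} does.

1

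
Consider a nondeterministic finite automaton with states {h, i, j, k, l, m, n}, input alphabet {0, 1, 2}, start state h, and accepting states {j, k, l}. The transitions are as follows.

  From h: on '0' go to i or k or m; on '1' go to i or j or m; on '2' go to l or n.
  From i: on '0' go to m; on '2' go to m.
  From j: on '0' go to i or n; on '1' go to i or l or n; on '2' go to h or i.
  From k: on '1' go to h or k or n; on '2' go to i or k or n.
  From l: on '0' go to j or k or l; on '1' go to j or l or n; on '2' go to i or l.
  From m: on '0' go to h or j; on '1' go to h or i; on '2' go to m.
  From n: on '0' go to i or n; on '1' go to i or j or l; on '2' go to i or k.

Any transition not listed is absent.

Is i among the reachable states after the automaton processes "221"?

Start in {h}.
Read '2': h→{l, n}; now {l, n}.
Read '2': l→{i, l}, n→{i, k}; now {i, k, l}.
Read '1': i→∅, k→{h, k, n}, l→{j, l, n}; now {h, j, k, l, n}.
State i is not in {h, j, k, l, n}.

No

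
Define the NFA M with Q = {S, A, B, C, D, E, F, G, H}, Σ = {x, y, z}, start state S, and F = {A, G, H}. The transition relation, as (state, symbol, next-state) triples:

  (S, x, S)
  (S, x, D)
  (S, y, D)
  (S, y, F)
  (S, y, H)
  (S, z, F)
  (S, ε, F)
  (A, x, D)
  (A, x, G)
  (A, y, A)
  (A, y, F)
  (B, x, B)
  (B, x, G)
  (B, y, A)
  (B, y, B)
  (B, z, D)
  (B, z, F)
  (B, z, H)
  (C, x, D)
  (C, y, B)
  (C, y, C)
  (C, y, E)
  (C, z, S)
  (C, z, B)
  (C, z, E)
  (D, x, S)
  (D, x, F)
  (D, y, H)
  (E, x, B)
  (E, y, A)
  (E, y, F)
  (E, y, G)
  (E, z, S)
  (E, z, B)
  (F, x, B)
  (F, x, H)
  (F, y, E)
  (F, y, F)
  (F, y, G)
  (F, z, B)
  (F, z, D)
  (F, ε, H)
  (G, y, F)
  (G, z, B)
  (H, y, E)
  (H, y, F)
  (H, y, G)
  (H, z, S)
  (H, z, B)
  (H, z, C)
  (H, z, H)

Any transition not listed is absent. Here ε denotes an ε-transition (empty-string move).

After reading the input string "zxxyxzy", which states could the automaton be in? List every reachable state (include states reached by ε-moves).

Start: ε-closure({S}) = {S, F, H}.
Read 'z': {S, F, H} → {S, B, C, D, F, H}.
Read 'x': {S, B, C, D, F, H} → {S, B, D, F, G, H}.
Read 'x': {S, B, D, F, G, H} → {S, B, D, F, G, H}.
Read 'y': {S, B, D, F, G, H} → {A, B, D, E, F, G, H}.
Read 'x': {A, B, D, E, F, G, H} → {S, B, D, F, G, H}.
Read 'z': {S, B, D, F, G, H} → {S, B, C, D, F, H}.
Read 'y': {S, B, C, D, F, H} → {A, B, C, D, E, F, G, H}.

{A, B, C, D, E, F, G, H}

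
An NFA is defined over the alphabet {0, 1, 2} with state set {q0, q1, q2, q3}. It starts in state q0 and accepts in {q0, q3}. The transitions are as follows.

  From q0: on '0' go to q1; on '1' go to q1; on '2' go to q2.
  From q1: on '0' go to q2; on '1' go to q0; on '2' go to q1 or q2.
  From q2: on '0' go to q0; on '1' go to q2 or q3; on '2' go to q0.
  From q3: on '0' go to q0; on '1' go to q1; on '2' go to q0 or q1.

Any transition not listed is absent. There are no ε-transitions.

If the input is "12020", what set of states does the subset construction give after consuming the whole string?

{q0, q1}

Start in {q0}.
Read '1': {q0} → {q1}.
Read '2': {q1} → {q1, q2}.
Read '0': {q1, q2} → {q0, q2}.
Read '2': {q0, q2} → {q0, q2}.
Read '0': {q0, q2} → {q0, q1}.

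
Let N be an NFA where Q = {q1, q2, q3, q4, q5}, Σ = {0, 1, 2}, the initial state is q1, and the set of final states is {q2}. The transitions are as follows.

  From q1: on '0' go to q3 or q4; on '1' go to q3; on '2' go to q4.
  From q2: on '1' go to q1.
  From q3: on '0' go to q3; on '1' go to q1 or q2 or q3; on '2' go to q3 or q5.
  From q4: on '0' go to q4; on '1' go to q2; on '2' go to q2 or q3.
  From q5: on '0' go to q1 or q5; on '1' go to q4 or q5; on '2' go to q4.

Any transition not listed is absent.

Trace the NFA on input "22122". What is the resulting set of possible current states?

{q2, q3, q4, q5}

Start in {q1}.
Read '2': {q1} → {q4}.
Read '2': {q4} → {q2, q3}.
Read '1': {q2, q3} → {q1, q2, q3}.
Read '2': {q1, q2, q3} → {q3, q4, q5}.
Read '2': {q3, q4, q5} → {q2, q3, q4, q5}.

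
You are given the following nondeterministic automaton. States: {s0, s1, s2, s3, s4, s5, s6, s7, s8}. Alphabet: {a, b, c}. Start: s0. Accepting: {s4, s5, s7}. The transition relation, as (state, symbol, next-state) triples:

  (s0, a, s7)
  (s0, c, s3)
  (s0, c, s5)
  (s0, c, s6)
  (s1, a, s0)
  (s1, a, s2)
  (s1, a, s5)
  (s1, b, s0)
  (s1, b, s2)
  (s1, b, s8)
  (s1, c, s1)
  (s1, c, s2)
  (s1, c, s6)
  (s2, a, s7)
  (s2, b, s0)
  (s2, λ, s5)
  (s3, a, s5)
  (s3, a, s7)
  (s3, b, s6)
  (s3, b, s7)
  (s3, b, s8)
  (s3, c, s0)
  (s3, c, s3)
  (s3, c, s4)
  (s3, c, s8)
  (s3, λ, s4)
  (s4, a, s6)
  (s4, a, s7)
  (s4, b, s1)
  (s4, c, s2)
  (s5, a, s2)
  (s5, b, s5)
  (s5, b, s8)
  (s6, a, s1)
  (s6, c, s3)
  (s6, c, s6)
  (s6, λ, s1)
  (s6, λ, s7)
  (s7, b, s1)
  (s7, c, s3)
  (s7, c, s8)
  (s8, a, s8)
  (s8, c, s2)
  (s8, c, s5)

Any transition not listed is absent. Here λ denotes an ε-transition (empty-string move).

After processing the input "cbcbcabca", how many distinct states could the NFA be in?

6

Start in {s0}.
Read 'c': {s0} → {s1, s3, s4, s5, s6, s7}.
Read 'b': {s1, s3, s4, s5, s6, s7} → {s0, s1, s2, s5, s6, s7, s8}.
Read 'c': {s0, s1, s2, s5, s6, s7, s8} → {s1, s2, s3, s4, s5, s6, s7, s8}.
Read 'b': {s1, s2, s3, s4, s5, s6, s7, s8} → {s0, s1, s2, s5, s6, s7, s8}.
Read 'c': {s0, s1, s2, s5, s6, s7, s8} → {s1, s2, s3, s4, s5, s6, s7, s8}.
Read 'a': {s1, s2, s3, s4, s5, s6, s7, s8} → {s0, s1, s2, s5, s6, s7, s8}.
Read 'b': {s0, s1, s2, s5, s6, s7, s8} → {s0, s1, s2, s5, s8}.
Read 'c': {s0, s1, s2, s5, s8} → {s1, s2, s3, s4, s5, s6, s7}.
Read 'a': {s1, s2, s3, s4, s5, s6, s7} → {s0, s1, s2, s5, s6, s7}.
That set has 6 states.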